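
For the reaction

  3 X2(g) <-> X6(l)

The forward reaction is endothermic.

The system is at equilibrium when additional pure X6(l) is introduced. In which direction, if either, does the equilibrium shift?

no shift

X6 is a pure liquid; its activity is 1 regardless of amount, so Q is unaffected — no shift from this change.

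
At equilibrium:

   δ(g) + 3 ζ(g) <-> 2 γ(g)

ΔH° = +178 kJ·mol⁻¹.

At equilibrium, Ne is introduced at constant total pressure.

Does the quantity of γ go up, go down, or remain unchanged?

decreases

Adding inert gas at constant total pressure expands the volume and lowers every reacting partial pressure. With Δn_gas = 2 − 4 = -2, Q moves away from K toward the side with fewer gas moles, so the system shifts toward the side with more gas moles — to the left.
The net shift is to the left. γ is a product, so its amount decreases.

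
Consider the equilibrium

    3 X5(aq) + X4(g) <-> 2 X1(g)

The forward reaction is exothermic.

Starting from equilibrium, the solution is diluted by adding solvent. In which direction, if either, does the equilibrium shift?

left

Dilution lowers every aqueous concentration by the same factor. Δn_aq = 0 − 3 = -3, so the system shifts toward the side with more dissolved moles — to the left.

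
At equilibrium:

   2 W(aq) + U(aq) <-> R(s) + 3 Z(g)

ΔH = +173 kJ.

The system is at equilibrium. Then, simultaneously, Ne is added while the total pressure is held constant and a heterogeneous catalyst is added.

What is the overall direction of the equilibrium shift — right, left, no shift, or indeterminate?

right

Adding inert gas at constant total pressure expands the volume and lowers every reacting partial pressure. With Δn_gas = 3 − 0 = +3, Q moves away from K toward the side with fewer gas moles, so the system shifts toward the side with more gas moles — to the right.
A catalyst speeds both forward and reverse rates equally; it changes neither Q nor K — no shift from this change.
Only the nonzero effect(s) matter; the net shift is to the right.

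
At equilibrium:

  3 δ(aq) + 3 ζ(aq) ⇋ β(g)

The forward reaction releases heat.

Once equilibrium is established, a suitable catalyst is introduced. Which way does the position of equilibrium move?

A catalyst speeds both forward and reverse rates equally; it changes neither Q nor K — no shift from this change.

no shift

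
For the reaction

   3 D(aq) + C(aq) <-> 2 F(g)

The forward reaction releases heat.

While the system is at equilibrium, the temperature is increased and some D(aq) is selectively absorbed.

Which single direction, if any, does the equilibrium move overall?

left

The forward reaction is exothermic. Raising T favours the endothermic direction — shift to the left.
Removing D (aq), a reactant, drives the reaction to the left.
All effects act in the same direction — net shift to the left.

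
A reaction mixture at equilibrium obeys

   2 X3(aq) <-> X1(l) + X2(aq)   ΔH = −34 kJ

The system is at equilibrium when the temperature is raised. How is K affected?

K depends on temperature via the van 't Hoff relation. The forward reaction is exothermic, so raising T decreases K.

decreases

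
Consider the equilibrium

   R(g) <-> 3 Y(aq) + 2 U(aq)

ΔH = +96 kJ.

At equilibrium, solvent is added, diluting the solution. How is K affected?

The equilibrium constant depends only on temperature. This perturbation may move the position of equilibrium, but since T is unchanged, K itself is unchanged.

unchanged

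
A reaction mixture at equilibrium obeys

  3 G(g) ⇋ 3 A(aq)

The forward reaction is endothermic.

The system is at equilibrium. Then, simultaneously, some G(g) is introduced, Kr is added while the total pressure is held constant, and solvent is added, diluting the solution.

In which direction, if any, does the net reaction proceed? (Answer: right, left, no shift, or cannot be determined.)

Adding G (g), a reactant, drives the reaction to the right.
Adding inert gas at constant total pressure expands the volume and lowers every reacting partial pressure. With Δn_gas = 0 − 3 = -3, Q moves away from K toward the side with fewer gas moles, so the system shifts toward the side with more gas moles — to the left.
Dilution lowers every aqueous concentration by the same factor. Δn_aq = 3 − 0 = +3, so the system shifts toward the side with more dissolved moles — to the right.
The individual effects push in opposite directions; without quantitative information the net direction cannot be determined.

cannot be determined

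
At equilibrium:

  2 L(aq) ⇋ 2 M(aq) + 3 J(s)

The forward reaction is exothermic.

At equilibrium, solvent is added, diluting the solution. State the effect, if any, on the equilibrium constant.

The equilibrium constant depends only on temperature. This perturbation changes neither the position of equilibrium nor K.

unchanged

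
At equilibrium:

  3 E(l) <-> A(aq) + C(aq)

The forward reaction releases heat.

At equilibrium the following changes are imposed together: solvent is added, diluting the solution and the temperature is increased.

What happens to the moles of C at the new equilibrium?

cannot be determined

Dilution lowers every aqueous concentration by the same factor. Δn_aq = 2 − 0 = +2, so the system shifts toward the side with more dissolved moles — to the right.
The forward reaction is exothermic. Raising T favours the endothermic direction — shift to the left.
The two effects oppose each other, so the net shift — and hence the change in C — cannot be determined from the given information.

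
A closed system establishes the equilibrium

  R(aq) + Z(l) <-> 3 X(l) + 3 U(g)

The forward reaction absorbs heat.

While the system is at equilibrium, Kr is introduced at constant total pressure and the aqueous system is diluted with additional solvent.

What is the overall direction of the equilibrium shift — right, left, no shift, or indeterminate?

Adding inert gas at constant total pressure expands the volume and lowers every reacting partial pressure. With Δn_gas = 3 − 0 = +3, Q moves away from K toward the side with fewer gas moles, so the system shifts toward the side with more gas moles — to the right.
Dilution lowers every aqueous concentration by the same factor. Δn_aq = 0 − 1 = -1, so the system shifts toward the side with more dissolved moles — to the left.
The individual effects push in opposite directions; without quantitative information the net direction cannot be determined.

cannot be determined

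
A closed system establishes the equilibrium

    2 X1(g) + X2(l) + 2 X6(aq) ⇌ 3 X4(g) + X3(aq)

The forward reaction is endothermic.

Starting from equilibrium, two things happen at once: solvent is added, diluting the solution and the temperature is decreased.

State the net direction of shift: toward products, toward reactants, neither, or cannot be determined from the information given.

Dilution lowers every aqueous concentration by the same factor. Δn_aq = 1 − 2 = -1, so the system shifts toward the side with more dissolved moles — to the left.
The forward reaction is endothermic. Lowering T favours the exothermic direction — shift to the left.
All effects act in the same direction — net shift to the left.

left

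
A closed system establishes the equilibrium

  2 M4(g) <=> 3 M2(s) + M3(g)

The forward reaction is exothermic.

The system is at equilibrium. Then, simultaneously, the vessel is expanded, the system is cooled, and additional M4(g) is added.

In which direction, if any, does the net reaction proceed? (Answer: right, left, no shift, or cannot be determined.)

cannot be determined

Gas moles: reactants 2, products 1 (Δn_gas = -1). Expansion shifts the system toward the side with more moles of gas — to the left.
The forward reaction is exothermic. Lowering T favours the exothermic direction — shift to the right.
Adding M4 (g), a reactant, drives the reaction to the right.
The individual effects push in opposite directions; without quantitative information the net direction cannot be determined.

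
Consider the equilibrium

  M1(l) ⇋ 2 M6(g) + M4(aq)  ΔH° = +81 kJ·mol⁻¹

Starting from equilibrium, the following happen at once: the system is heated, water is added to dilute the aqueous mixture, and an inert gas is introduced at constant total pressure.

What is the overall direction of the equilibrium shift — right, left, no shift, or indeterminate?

The forward reaction is endothermic. Raising T favours the endothermic direction — shift to the right.
Dilution lowers every aqueous concentration by the same factor. Δn_aq = 1 − 0 = +1, so the system shifts toward the side with more dissolved moles — to the right.
Adding inert gas at constant total pressure expands the volume and lowers every reacting partial pressure. With Δn_gas = 2 − 0 = +2, Q moves away from K toward the side with fewer gas moles, so the system shifts toward the side with more gas moles — to the right.
All effects act in the same direction — net shift to the right.

right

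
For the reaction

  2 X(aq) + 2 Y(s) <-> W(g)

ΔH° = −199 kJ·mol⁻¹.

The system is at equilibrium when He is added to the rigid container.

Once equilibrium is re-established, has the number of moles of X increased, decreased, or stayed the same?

At constant volume, adding an inert gas leaves every reacting species' partial pressure unchanged, so Q is unchanged — no shift from this change.
No net shift occurs, so the amount of X is unchanged.

unchanged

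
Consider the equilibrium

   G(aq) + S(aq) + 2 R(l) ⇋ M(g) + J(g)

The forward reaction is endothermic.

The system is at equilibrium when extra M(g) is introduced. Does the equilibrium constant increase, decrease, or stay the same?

The equilibrium constant depends only on temperature. This perturbation may move the position of equilibrium, but since T is unchanged, K itself is unchanged.

unchanged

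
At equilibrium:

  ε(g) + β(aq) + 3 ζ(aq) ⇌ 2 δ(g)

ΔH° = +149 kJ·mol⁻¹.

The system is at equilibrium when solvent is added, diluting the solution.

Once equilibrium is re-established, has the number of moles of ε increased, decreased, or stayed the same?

increases

Dilution lowers every aqueous concentration by the same factor. Δn_aq = 0 − 4 = -4, so the system shifts toward the side with more dissolved moles — to the left.
The net shift is to the left. ε is a reactant, so its amount increases.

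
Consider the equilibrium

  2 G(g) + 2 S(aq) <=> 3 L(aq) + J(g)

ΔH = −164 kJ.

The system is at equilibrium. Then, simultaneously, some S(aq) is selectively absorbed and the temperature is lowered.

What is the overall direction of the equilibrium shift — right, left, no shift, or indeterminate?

cannot be determined

Removing S (aq), a reactant, drives the reaction to the left.
The forward reaction is exothermic. Lowering T favours the exothermic direction — shift to the right.
The individual effects push in opposite directions; without quantitative information the net direction cannot be determined.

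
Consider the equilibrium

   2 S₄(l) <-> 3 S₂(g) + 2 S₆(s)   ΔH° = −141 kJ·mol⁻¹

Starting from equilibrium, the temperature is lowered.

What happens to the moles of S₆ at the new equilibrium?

The forward reaction is exothermic. Lowering T favours the exothermic direction — shift to the right.
The net shift is to the right. S₆ is a product, so its amount increases.

increases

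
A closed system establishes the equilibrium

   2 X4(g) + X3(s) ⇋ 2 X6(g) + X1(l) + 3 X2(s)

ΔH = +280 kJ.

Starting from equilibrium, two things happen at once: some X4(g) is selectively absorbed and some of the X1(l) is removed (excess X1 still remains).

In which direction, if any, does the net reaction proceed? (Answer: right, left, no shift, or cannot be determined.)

Removing X4 (g), a reactant, drives the reaction to the left.
X1 is a pure liquid; its activity is 1 regardless of amount, so Q is unaffected — no shift from this change.
Only the nonzero effect(s) matter; the net shift is to the left.

left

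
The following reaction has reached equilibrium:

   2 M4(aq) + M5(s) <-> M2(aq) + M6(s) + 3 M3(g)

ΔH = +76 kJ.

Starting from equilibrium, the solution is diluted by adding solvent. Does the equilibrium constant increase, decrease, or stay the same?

The equilibrium constant depends only on temperature. This perturbation may move the position of equilibrium, but since T is unchanged, K itself is unchanged.

unchanged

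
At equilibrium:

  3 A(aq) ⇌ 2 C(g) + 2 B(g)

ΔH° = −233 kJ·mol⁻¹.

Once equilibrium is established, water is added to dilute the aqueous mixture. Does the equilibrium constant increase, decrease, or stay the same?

The equilibrium constant depends only on temperature. This perturbation may move the position of equilibrium, but since T is unchanged, K itself is unchanged.

unchanged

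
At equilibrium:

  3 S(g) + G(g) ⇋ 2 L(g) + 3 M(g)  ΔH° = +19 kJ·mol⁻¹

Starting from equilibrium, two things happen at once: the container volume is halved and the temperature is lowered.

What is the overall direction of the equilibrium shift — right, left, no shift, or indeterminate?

Gas moles: reactants 4, products 5 (Δn_gas = +1). Compression shifts the system toward the side with fewer moles of gas — to the left.
The forward reaction is endothermic. Lowering T favours the exothermic direction — shift to the left.
All effects act in the same direction — net shift to the left.

left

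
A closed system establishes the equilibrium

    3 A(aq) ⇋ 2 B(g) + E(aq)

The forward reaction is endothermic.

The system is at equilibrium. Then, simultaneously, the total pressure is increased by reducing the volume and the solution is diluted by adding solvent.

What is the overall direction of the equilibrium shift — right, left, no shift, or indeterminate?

left

Gas moles: reactants 0, products 2 (Δn_gas = +2). Compression shifts the system toward the side with fewer moles of gas — to the left.
Dilution lowers every aqueous concentration by the same factor. Δn_aq = 1 − 3 = -2, so the system shifts toward the side with more dissolved moles — to the left.
All effects act in the same direction — net shift to the left.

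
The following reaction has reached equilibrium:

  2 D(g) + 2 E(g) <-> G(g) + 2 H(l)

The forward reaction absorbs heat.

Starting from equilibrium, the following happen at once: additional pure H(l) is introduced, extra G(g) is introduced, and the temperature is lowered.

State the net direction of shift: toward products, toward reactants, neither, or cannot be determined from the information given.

H is a pure liquid; its activity is 1 regardless of amount, so Q is unaffected — no shift from this change.
Adding G (g), a product, drives the reaction to the left.
The forward reaction is endothermic. Lowering T favours the exothermic direction — shift to the left.
Only the nonzero effect(s) matter; the net shift is to the left.

left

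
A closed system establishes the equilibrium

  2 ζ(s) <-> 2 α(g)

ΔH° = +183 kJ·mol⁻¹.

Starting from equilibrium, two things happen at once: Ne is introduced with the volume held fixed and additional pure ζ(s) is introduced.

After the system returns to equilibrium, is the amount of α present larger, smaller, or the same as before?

At constant volume, adding an inert gas leaves every reacting species' partial pressure unchanged, so Q is unchanged — no shift from this change.
ζ is a pure solid; its activity is 1 regardless of amount, so Q is unaffected — no shift from this change.
No net shift occurs, so the amount of α is unchanged.

unchanged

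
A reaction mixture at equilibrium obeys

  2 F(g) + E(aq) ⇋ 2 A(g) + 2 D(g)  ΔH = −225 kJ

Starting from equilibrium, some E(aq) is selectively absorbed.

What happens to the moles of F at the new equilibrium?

increases

Removing E (aq), a reactant, drives the reaction to the left.
The net shift is to the left. F is a reactant, so its amount increases.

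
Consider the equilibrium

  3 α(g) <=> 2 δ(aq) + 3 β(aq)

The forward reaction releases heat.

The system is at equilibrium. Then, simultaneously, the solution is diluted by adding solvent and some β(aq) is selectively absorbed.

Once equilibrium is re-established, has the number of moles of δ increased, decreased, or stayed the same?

increases

Dilution lowers every aqueous concentration by the same factor. Δn_aq = 5 − 0 = +5, so the system shifts toward the side with more dissolved moles — to the right.
Removing β (aq), a product, drives the reaction to the right.
The net shift is to the right. δ is a product, so its amount increases.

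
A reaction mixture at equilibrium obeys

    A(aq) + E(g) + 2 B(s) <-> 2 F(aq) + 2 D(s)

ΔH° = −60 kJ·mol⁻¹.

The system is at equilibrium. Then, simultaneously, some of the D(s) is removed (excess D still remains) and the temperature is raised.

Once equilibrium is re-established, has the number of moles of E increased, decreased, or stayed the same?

D is a pure solid; its activity is 1 regardless of amount, so Q is unaffected — no shift from this change.
The forward reaction is exothermic. Raising T favours the endothermic direction — shift to the left.
The net shift is to the left. E is a reactant, so its amount increases.

increases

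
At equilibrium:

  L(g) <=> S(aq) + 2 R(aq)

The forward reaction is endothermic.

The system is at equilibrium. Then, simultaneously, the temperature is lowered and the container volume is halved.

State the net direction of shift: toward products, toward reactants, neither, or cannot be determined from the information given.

The forward reaction is endothermic. Lowering T favours the exothermic direction — shift to the left.
Gas moles: reactants 1, products 0 (Δn_gas = -1). Compression shifts the system toward the side with fewer moles of gas — to the right.
The individual effects push in opposite directions; without quantitative information the net direction cannot be determined.

cannot be determined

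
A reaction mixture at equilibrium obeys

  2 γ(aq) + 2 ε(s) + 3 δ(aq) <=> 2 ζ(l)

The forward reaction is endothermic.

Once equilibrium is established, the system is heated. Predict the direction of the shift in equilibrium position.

right

The forward reaction is endothermic. Raising T favours the endothermic direction — shift to the right.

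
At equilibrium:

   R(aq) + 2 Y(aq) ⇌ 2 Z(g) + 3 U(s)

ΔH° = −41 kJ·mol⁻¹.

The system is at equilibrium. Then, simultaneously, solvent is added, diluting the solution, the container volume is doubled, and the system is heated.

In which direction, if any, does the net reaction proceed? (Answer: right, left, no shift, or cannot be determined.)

Dilution lowers every aqueous concentration by the same factor. Δn_aq = 0 − 3 = -3, so the system shifts toward the side with more dissolved moles — to the left.
Gas moles: reactants 0, products 2 (Δn_gas = +2). Expansion shifts the system toward the side with more moles of gas — to the right.
The forward reaction is exothermic. Raising T favours the endothermic direction — shift to the left.
The individual effects push in opposite directions; without quantitative information the net direction cannot be determined.

cannot be determined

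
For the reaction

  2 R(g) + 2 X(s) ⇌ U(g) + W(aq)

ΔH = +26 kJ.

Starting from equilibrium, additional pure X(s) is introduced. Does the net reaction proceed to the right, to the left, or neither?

X is a pure solid; its activity is 1 regardless of amount, so Q is unaffected — no shift from this change.

no shift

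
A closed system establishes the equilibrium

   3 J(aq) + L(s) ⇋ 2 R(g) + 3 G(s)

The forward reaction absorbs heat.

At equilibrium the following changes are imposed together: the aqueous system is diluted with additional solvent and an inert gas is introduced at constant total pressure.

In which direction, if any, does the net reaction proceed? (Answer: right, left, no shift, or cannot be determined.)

Dilution lowers every aqueous concentration by the same factor. Δn_aq = 0 − 3 = -3, so the system shifts toward the side with more dissolved moles — to the left.
Adding inert gas at constant total pressure expands the volume and lowers every reacting partial pressure. With Δn_gas = 2 − 0 = +2, Q moves away from K toward the side with fewer gas moles, so the system shifts toward the side with more gas moles — to the right.
The individual effects push in opposite directions; without quantitative information the net direction cannot be determined.

cannot be determined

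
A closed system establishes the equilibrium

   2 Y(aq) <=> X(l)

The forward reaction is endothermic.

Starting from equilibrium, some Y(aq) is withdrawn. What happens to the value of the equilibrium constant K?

unchanged

The equilibrium constant depends only on temperature. This perturbation may move the position of equilibrium, but since T is unchanged, K itself is unchanged.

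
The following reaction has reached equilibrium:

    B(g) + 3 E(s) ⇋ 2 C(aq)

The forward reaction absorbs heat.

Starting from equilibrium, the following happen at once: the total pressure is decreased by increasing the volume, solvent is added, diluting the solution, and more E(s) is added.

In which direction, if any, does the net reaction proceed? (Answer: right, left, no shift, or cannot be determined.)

Gas moles: reactants 1, products 0 (Δn_gas = -1). Expansion shifts the system toward the side with more moles of gas — to the left.
Dilution lowers every aqueous concentration by the same factor. Δn_aq = 2 − 0 = +2, so the system shifts toward the side with more dissolved moles — to the right.
E is a pure solid; its activity is 1 regardless of amount, so Q is unaffected — no shift from this change.
The individual effects push in opposite directions; without quantitative information the net direction cannot be determined.

cannot be determined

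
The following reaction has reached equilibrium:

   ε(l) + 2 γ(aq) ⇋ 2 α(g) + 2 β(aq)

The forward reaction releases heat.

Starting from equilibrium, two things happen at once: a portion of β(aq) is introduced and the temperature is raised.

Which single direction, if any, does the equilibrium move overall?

left

Adding β (aq), a product, drives the reaction to the left.
The forward reaction is exothermic. Raising T favours the endothermic direction — shift to the left.
All effects act in the same direction — net shift to the left.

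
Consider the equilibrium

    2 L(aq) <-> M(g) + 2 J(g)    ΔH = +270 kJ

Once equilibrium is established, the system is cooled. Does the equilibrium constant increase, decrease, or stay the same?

K depends on temperature via the van 't Hoff relation. The forward reaction is endothermic, so lowering T decreases K.

decreases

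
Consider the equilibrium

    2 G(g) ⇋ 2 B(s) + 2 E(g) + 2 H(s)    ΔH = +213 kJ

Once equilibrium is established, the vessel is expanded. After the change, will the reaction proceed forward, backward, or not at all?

no shift

Gas moles: reactants 2, products 2. Δn_gas = 0, so a volume change leaves Q equal to K — no shift from this change.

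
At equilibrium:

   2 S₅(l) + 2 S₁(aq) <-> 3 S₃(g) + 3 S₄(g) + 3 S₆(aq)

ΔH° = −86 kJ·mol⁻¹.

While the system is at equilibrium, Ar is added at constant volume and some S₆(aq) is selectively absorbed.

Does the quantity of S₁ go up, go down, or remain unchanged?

At constant volume, adding an inert gas leaves every reacting species' partial pressure unchanged, so Q is unchanged — no shift from this change.
Removing S₆ (aq), a product, drives the reaction to the right.
The net shift is to the right. S₁ is a reactant, so its amount decreases.

decreases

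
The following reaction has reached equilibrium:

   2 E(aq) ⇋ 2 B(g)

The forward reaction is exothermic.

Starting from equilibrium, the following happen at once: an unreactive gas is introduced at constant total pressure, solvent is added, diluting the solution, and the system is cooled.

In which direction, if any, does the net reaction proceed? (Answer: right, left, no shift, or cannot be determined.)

Adding inert gas at constant total pressure expands the volume and lowers every reacting partial pressure. With Δn_gas = 2 − 0 = +2, Q moves away from K toward the side with fewer gas moles, so the system shifts toward the side with more gas moles — to the right.
Dilution lowers every aqueous concentration by the same factor. Δn_aq = 0 − 2 = -2, so the system shifts toward the side with more dissolved moles — to the left.
The forward reaction is exothermic. Lowering T favours the exothermic direction — shift to the right.
The individual effects push in opposite directions; without quantitative information the net direction cannot be determined.

cannot be determined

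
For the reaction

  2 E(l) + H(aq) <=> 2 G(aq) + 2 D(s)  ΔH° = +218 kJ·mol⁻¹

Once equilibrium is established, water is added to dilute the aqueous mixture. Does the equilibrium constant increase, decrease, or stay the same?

The equilibrium constant depends only on temperature. This perturbation may move the position of equilibrium, but since T is unchanged, K itself is unchanged.

unchanged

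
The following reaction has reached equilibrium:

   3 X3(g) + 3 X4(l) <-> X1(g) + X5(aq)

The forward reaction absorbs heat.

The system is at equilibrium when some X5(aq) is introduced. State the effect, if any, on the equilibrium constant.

The equilibrium constant depends only on temperature. This perturbation may move the position of equilibrium, but since T is unchanged, K itself is unchanged.

unchanged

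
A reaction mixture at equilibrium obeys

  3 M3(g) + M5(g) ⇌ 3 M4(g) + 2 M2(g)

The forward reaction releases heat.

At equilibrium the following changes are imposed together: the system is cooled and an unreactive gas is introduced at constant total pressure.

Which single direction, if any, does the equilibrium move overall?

The forward reaction is exothermic. Lowering T favours the exothermic direction — shift to the right.
Adding inert gas at constant total pressure expands the volume and lowers every reacting partial pressure. With Δn_gas = 5 − 4 = +1, Q moves away from K toward the side with fewer gas moles, so the system shifts toward the side with more gas moles — to the right.
All effects act in the same direction — net shift to the right.

right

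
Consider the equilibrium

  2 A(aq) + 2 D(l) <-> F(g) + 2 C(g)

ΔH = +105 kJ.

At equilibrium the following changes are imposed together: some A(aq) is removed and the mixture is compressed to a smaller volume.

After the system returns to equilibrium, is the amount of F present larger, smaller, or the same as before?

decreases

Removing A (aq), a reactant, drives the reaction to the left.
Gas moles: reactants 0, products 3 (Δn_gas = +3). Compression shifts the system toward the side with fewer moles of gas — to the left.
The net shift is to the left. F is a product, so its amount decreases.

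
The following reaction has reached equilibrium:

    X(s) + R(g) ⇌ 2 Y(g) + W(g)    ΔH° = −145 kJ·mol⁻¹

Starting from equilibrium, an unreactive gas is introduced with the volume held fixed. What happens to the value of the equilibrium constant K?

The equilibrium constant depends only on temperature. This perturbation changes neither the position of equilibrium nor K.

unchanged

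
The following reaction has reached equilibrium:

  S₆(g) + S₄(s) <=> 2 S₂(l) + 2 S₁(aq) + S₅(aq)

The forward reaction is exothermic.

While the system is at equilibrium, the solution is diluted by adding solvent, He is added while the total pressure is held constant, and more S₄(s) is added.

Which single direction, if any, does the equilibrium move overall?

Dilution lowers every aqueous concentration by the same factor. Δn_aq = 3 − 0 = +3, so the system shifts toward the side with more dissolved moles — to the right.
Adding inert gas at constant total pressure expands the volume and lowers every reacting partial pressure. With Δn_gas = 0 − 1 = -1, Q moves away from K toward the side with fewer gas moles, so the system shifts toward the side with more gas moles — to the left.
S₄ is a pure solid; its activity is 1 regardless of amount, so Q is unaffected — no shift from this change.
The individual effects push in opposite directions; without quantitative information the net direction cannot be determined.

cannot be determined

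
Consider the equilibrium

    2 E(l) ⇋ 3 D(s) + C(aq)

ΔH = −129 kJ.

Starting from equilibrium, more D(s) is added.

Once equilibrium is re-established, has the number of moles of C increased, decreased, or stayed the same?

unchanged

D is a pure solid; its activity is 1 regardless of amount, so Q is unaffected — no shift from this change.
No net shift occurs, so the amount of C is unchanged.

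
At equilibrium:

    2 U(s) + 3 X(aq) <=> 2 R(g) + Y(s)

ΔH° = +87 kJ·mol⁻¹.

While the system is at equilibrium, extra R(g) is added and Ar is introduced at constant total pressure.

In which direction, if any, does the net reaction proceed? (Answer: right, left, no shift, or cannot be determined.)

Adding R (g), a product, drives the reaction to the left.
Adding inert gas at constant total pressure expands the volume and lowers every reacting partial pressure. With Δn_gas = 2 − 0 = +2, Q moves away from K toward the side with fewer gas moles, so the system shifts toward the side with more gas moles — to the right.
The individual effects push in opposite directions; without quantitative information the net direction cannot be determined.

cannot be determined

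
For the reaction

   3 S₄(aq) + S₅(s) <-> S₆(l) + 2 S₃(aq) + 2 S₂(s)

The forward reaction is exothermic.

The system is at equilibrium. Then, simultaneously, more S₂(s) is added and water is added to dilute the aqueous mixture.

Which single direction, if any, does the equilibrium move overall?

left

S₂ is a pure solid; its activity is 1 regardless of amount, so Q is unaffected — no shift from this change.
Dilution lowers every aqueous concentration by the same factor. Δn_aq = 2 − 3 = -1, so the system shifts toward the side with more dissolved moles — to the left.
Only the nonzero effect(s) matter; the net shift is to the left.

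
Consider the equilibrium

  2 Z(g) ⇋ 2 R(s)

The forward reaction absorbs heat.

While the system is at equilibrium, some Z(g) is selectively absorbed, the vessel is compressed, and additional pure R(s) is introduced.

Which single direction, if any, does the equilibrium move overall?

Removing Z (g), a reactant, drives the reaction to the left.
Gas moles: reactants 2, products 0 (Δn_gas = -2). Compression shifts the system toward the side with fewer moles of gas — to the right.
R is a pure solid; its activity is 1 regardless of amount, so Q is unaffected — no shift from this change.
The individual effects push in opposite directions; without quantitative information the net direction cannot be determined.

cannot be determined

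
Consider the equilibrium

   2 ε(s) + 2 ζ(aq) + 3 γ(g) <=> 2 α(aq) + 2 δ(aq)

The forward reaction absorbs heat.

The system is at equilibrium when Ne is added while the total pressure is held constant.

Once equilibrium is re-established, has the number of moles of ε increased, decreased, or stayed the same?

Adding inert gas at constant total pressure expands the volume and lowers every reacting partial pressure. With Δn_gas = 0 − 3 = -3, Q moves away from K toward the side with fewer gas moles, so the system shifts toward the side with more gas moles — to the left.
The net shift is to the left. ε is a reactant, so its amount increases.

increases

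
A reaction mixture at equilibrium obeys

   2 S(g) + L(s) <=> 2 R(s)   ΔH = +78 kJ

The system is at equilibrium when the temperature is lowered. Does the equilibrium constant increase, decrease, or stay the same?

K depends on temperature via the van 't Hoff relation. The forward reaction is endothermic, so lowering T decreases K.

decreases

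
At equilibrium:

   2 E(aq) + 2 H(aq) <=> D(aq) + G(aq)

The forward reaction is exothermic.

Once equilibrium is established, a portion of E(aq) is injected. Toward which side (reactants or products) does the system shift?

Adding E (aq), a reactant, drives the reaction to the right.

right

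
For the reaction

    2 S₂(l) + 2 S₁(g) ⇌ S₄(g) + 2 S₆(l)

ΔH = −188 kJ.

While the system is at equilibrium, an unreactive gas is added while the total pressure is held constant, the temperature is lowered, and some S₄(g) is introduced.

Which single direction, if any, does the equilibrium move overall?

cannot be determined

Adding inert gas at constant total pressure expands the volume and lowers every reacting partial pressure. With Δn_gas = 1 − 2 = -1, Q moves away from K toward the side with fewer gas moles, so the system shifts toward the side with more gas moles — to the left.
The forward reaction is exothermic. Lowering T favours the exothermic direction — shift to the right.
Adding S₄ (g), a product, drives the reaction to the left.
The individual effects push in opposite directions; without quantitative information the net direction cannot be determined.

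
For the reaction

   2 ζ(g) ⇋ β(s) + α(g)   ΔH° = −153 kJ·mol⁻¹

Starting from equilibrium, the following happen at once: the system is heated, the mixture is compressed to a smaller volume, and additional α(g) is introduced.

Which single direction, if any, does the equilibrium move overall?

The forward reaction is exothermic. Raising T favours the endothermic direction — shift to the left.
Gas moles: reactants 2, products 1 (Δn_gas = -1). Compression shifts the system toward the side with fewer moles of gas — to the right.
Adding α (g), a product, drives the reaction to the left.
The individual effects push in opposite directions; without quantitative information the net direction cannot be determined.

cannot be determined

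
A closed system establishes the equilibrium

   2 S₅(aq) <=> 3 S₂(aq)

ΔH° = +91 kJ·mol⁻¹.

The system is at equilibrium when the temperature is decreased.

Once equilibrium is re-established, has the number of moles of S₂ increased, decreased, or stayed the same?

The forward reaction is endothermic. Lowering T favours the exothermic direction — shift to the left.
The net shift is to the left. S₂ is a product, so its amount decreases.

decreases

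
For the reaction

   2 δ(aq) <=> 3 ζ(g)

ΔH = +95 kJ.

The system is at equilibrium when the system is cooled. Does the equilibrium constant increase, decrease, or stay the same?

K depends on temperature via the van 't Hoff relation. The forward reaction is endothermic, so lowering T decreases K.

decreases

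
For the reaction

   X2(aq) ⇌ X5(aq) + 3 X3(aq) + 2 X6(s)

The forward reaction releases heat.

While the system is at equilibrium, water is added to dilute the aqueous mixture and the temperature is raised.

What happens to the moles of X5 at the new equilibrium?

Dilution lowers every aqueous concentration by the same factor. Δn_aq = 4 − 1 = +3, so the system shifts toward the side with more dissolved moles — to the right.
The forward reaction is exothermic. Raising T favours the endothermic direction — shift to the left.
The two effects oppose each other, so the net shift — and hence the change in X5 — cannot be determined from the given information.

cannot be determined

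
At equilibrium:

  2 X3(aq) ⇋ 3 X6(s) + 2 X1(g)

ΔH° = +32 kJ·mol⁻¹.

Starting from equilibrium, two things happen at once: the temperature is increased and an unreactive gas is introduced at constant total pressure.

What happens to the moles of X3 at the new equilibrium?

decreases

The forward reaction is endothermic. Raising T favours the endothermic direction — shift to the right.
Adding inert gas at constant total pressure expands the volume and lowers every reacting partial pressure. With Δn_gas = 2 − 0 = +2, Q moves away from K toward the side with fewer gas moles, so the system shifts toward the side with more gas moles — to the right.
The net shift is to the right. X3 is a reactant, so its amount decreases.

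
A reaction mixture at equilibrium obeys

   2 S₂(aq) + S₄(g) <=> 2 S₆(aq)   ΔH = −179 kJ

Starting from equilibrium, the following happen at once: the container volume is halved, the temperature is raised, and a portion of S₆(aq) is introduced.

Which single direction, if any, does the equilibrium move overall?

Gas moles: reactants 1, products 0 (Δn_gas = -1). Compression shifts the system toward the side with fewer moles of gas — to the right.
The forward reaction is exothermic. Raising T favours the endothermic direction — shift to the left.
Adding S₆ (aq), a product, drives the reaction to the left.
The individual effects push in opposite directions; without quantitative information the net direction cannot be determined.

cannot be determined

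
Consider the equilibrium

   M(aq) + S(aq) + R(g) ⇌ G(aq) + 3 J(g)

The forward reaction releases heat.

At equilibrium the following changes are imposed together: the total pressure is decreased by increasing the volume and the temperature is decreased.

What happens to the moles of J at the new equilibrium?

increases

Gas moles: reactants 1, products 3 (Δn_gas = +2). Expansion shifts the system toward the side with more moles of gas — to the right.
The forward reaction is exothermic. Lowering T favours the exothermic direction — shift to the right.
The net shift is to the right. J is a product, so its amount increases.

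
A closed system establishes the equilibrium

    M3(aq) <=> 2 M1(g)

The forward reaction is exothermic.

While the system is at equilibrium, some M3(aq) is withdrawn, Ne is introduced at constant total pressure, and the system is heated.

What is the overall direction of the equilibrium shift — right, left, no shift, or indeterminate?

cannot be determined

Removing M3 (aq), a reactant, drives the reaction to the left.
Adding inert gas at constant total pressure expands the volume and lowers every reacting partial pressure. With Δn_gas = 2 − 0 = +2, Q moves away from K toward the side with fewer gas moles, so the system shifts toward the side with more gas moles — to the right.
The forward reaction is exothermic. Raising T favours the endothermic direction — shift to the left.
The individual effects push in opposite directions; without quantitative information the net direction cannot be determined.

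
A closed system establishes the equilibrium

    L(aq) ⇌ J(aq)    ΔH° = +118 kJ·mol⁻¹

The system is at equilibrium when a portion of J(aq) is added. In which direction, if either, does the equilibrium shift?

left

Adding J (aq), a product, drives the reaction to the left.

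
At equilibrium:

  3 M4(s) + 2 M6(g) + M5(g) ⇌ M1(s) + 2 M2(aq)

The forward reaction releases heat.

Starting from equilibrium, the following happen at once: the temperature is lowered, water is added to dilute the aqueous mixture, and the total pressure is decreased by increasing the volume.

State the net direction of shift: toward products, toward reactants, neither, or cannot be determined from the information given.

cannot be determined

The forward reaction is exothermic. Lowering T favours the exothermic direction — shift to the right.
Dilution lowers every aqueous concentration by the same factor. Δn_aq = 2 − 0 = +2, so the system shifts toward the side with more dissolved moles — to the right.
Gas moles: reactants 3, products 0 (Δn_gas = -3). Expansion shifts the system toward the side with more moles of gas — to the left.
The individual effects push in opposite directions; without quantitative information the net direction cannot be determined.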